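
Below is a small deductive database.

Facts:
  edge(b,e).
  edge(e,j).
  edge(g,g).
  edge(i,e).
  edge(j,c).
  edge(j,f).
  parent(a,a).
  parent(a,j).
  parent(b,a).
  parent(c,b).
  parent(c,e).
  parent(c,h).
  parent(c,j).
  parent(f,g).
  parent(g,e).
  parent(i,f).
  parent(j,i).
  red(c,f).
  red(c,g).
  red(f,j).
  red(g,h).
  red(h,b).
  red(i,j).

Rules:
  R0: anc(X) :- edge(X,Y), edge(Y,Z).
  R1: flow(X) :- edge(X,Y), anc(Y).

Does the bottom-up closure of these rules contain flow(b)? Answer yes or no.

round 1: derive anc(b) via R0 from edge(b,e), edge(e,j)
round 1: derive anc(e) via R0 from edge(e,j), edge(j,c)
round 1: derive anc(g) via R0 from edge(g,g), edge(g,g)
round 1: derive anc(i) via R0 from edge(i,e), edge(e,j)
round 2: derive flow(b) via R1 from edge(b,e), anc(e)
round 2: derive flow(g) via R1 from edge(g,g), anc(g)
round 2: derive flow(i) via R1 from edge(i,e), anc(e)

yes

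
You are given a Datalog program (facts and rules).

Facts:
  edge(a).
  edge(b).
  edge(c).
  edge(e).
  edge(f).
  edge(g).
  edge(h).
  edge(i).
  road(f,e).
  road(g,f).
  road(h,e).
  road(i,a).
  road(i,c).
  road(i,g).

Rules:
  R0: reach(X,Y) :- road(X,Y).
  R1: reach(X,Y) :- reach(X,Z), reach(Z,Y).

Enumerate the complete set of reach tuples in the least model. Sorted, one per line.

round 1: derive reach(f,e) via R0 from road(f,e)
round 1: derive reach(g,f) via R0 from road(g,f)
round 1: derive reach(h,e) via R0 from road(h,e)
round 1: derive reach(i,a) via R0 from road(i,a)
round 1: derive reach(i,c) via R0 from road(i,c)
round 1: derive reach(i,g) via R0 from road(i,g)
round 2: derive reach(g,e) via R1 from reach(g,f), reach(f,e)
round 2: derive reach(i,f) via R1 from reach(i,g), reach(g,f)
round 3: derive reach(i,e) via R1 from reach(i,f), reach(f,e)

reach(f,e)
reach(g,e)
reach(g,f)
reach(h,e)
reach(i,a)
reach(i,c)
reach(i,e)
reach(i,f)
reach(i,g)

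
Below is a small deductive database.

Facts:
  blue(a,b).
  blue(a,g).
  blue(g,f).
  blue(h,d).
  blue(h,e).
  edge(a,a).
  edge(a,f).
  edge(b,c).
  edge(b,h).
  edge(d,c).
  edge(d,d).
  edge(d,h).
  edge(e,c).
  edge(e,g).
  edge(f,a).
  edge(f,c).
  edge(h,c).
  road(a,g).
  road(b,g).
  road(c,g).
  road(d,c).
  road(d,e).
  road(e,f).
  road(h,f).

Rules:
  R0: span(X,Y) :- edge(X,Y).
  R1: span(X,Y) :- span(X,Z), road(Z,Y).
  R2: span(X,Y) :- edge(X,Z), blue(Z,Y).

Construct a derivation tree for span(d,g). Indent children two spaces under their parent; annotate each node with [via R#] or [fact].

round 1: derive span(a,a) via R0 from edge(a,a)
round 1: derive span(a,f) via R0 from edge(a,f)
round 1: derive span(b,c) via R0 from edge(b,c)
round 1: derive span(b,h) via R0 from edge(b,h)
round 1: derive span(d,c) via R0 from edge(d,c)
round 1: derive span(d,d) via R0 from edge(d,d)
round 1: derive span(d,h) via R0 from edge(d,h)
round 1: derive span(e,c) via R0 from edge(e,c)
round 1: derive span(e,g) via R0 from edge(e,g)
round 1: derive span(f,a) via R0 from edge(f,a)
round 1: derive span(f,c) via R0 from edge(f,c)
round 1: derive span(h,c) via R0 from edge(h,c)
round 1: derive span(a,b) via R2 from edge(a,a), blue(a,b)
round 1: derive span(a,g) via R2 from edge(a,a), blue(a,g)
round 1: derive span(b,d) via R2 from edge(b,h), blue(h,d)
round 1: derive span(b,e) via R2 from edge(b,h), blue(h,e)
round 1: derive span(d,e) via R2 from edge(d,h), blue(h,e)
round 1: derive span(e,f) via R2 from edge(e,g), blue(g,f)
round 1: derive span(f,b) via R2 from edge(f,a), blue(a,b)
round 1: derive span(f,g) via R2 from edge(f,a), blue(a,g)
round 2: derive span(b,f) via R1 from span(b,e), road(e,f)
round 2: derive span(b,g) via R1 from span(b,c), road(c,g)
round 2: derive span(d,f) via R1 from span(d,e), road(e,f)
round 2: derive span(d,g) via R1 from span(d,c), road(c,g)
round 2: derive span(h,g) via R1 from span(h,c), road(c,g)

span(d,g)  [via R1]
  span(d,c)  [via R0]
    edge(d,c)  [fact]
  road(c,g)  [fact]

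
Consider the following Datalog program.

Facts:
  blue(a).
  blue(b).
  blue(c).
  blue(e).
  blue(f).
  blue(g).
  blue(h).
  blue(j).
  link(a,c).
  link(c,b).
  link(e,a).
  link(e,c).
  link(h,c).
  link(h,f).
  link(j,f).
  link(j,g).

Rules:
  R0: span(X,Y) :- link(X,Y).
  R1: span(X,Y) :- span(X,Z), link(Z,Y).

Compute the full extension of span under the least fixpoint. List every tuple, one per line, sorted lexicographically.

span(a,b)
span(a,c)
span(c,b)
span(e,a)
span(e,b)
span(e,c)
span(h,b)
span(h,c)
span(h,f)
span(j,f)
span(j,g)

round 1: derive span(a,c) via R0 from link(a,c)
round 1: derive span(c,b) via R0 from link(c,b)
round 1: derive span(e,a) via R0 from link(e,a)
round 1: derive span(e,c) via R0 from link(e,c)
round 1: derive span(h,c) via R0 from link(h,c)
round 1: derive span(h,f) via R0 from link(h,f)
round 1: derive span(j,f) via R0 from link(j,f)
round 1: derive span(j,g) via R0 from link(j,g)
round 2: derive span(a,b) via R1 from span(a,c), link(c,b)
round 2: derive span(e,b) via R1 from span(e,c), link(c,b)
round 2: derive span(h,b) via R1 from span(h,c), link(c,b)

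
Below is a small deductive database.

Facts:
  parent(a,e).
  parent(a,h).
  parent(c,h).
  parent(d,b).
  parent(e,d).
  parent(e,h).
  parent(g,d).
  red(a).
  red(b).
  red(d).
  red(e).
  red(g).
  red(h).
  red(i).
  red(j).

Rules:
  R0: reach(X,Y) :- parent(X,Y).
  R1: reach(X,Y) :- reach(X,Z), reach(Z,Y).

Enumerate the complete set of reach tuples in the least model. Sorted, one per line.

reach(a,b)
reach(a,d)
reach(a,e)
reach(a,h)
reach(c,h)
reach(d,b)
reach(e,b)
reach(e,d)
reach(e,h)
reach(g,b)
reach(g,d)

round 1: derive reach(a,e) via R0 from parent(a,e)
round 1: derive reach(a,h) via R0 from parent(a,h)
round 1: derive reach(c,h) via R0 from parent(c,h)
round 1: derive reach(d,b) via R0 from parent(d,b)
round 1: derive reach(e,d) via R0 from parent(e,d)
round 1: derive reach(e,h) via R0 from parent(e,h)
round 1: derive reach(g,d) via R0 from parent(g,d)
round 2: derive reach(a,d) via R1 from reach(a,e), reach(e,d)
round 2: derive reach(e,b) via R1 from reach(e,d), reach(d,b)
round 2: derive reach(g,b) via R1 from reach(g,d), reach(d,b)
round 3: derive reach(a,b) via R1 from reach(a,d), reach(d,b)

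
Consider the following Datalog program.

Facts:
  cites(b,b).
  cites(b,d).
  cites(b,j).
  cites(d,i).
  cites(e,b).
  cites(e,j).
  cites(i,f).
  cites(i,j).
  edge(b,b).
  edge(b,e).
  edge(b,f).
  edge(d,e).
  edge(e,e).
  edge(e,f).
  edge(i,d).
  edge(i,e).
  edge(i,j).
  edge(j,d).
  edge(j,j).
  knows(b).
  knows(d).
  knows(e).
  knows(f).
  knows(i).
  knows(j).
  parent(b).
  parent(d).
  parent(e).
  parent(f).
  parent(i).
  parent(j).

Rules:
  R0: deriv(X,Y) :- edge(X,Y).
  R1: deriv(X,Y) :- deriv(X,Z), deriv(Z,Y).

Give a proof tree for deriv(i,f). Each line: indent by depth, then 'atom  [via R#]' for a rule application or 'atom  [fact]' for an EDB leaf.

deriv(i,f)  [via R1]
  deriv(i,e)  [via R0]
    edge(i,e)  [fact]
  deriv(e,f)  [via R0]
    edge(e,f)  [fact]

round 1: derive deriv(b,b) via R0 from edge(b,b)
round 1: derive deriv(b,e) via R0 from edge(b,e)
round 1: derive deriv(b,f) via R0 from edge(b,f)
round 1: derive deriv(d,e) via R0 from edge(d,e)
round 1: derive deriv(e,e) via R0 from edge(e,e)
round 1: derive deriv(e,f) via R0 from edge(e,f)
round 1: derive deriv(i,d) via R0 from edge(i,d)
round 1: derive deriv(i,e) via R0 from edge(i,e)
round 1: derive deriv(i,j) via R0 from edge(i,j)
round 1: derive deriv(j,d) via R0 from edge(j,d)
round 1: derive deriv(j,j) via R0 from edge(j,j)
round 2: derive deriv(d,f) via R1 from deriv(d,e), deriv(e,f)
round 2: derive deriv(i,f) via R1 from deriv(i,e), deriv(e,f)
round 2: derive deriv(j,e) via R1 from deriv(j,d), deriv(d,e)
round 3: derive deriv(j,f) via R1 from deriv(j,d), deriv(d,f)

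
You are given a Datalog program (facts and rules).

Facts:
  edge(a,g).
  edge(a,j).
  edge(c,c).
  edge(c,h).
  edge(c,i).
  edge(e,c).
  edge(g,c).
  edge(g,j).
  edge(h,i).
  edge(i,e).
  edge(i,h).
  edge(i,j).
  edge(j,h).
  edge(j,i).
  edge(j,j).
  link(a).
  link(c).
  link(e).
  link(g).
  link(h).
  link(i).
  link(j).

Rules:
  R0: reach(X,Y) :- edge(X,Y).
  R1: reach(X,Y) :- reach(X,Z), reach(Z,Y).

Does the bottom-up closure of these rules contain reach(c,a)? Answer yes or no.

no

round 1: derive reach(a,g) via R0 from edge(a,g)
round 1: derive reach(a,j) via R0 from edge(a,j)
round 1: derive reach(c,c) via R0 from edge(c,c)
round 1: derive reach(c,h) via R0 from edge(c,h)
round 1: derive reach(c,i) via R0 from edge(c,i)
round 1: derive reach(e,c) via R0 from edge(e,c)
round 1: derive reach(g,c) via R0 from edge(g,c)
round 1: derive reach(g,j) via R0 from edge(g,j)
round 1: derive reach(h,i) via R0 from edge(h,i)
round 1: derive reach(i,e) via R0 from edge(i,e)
round 1: derive reach(i,h) via R0 from edge(i,h)
round 1: derive reach(i,j) via R0 from edge(i,j)
round 1: derive reach(j,h) via R0 from edge(j,h)
round 1: derive reach(j,i) via R0 from edge(j,i)
round 1: derive reach(j,j) via R0 from edge(j,j)
round 2: derive reach(a,c) via R1 from reach(a,g), reach(g,c)
round 2: derive reach(a,h) via R1 from reach(a,j), reach(j,h)
round 2: derive reach(a,i) via R1 from reach(a,j), reach(j,i)
round 2: derive reach(c,e) via R1 from reach(c,i), reach(i,e)
round 2: derive reach(c,j) via R1 from reach(c,i), reach(i,j)
round 2: derive reach(e,h) via R1 from reach(e,c), reach(c,h)
round 2: derive reach(e,i) via R1 from reach(e,c), reach(c,i)
round 2: derive reach(g,h) via R1 from reach(g,c), reach(c,h)
round 2: derive reach(g,i) via R1 from reach(g,c), reach(c,i)
round 2: derive reach(h,e) via R1 from reach(h,i), reach(i,e)
round 2: derive reach(h,h) via R1 from reach(h,i), reach(i,h)
round 2: derive reach(h,j) via R1 from reach(h,i), reach(i,j)
round 2: derive reach(i,c) via R1 from reach(i,e), reach(e,c)
round 2: derive reach(i,i) via R1 from reach(i,h), reach(h,i)
round 2: derive reach(j,e) via R1 from reach(j,i), reach(i,e)
round 3: derive reach(a,e) via R1 from reach(a,c), reach(c,e)
round 3: derive reach(e,e) via R1 from reach(e,c), reach(c,e)
round 3: derive reach(e,j) via R1 from reach(e,c), reach(c,j)
round 3: derive reach(g,e) via R1 from reach(g,c), reach(c,e)
round 3: derive reach(h,c) via R1 from reach(h,e), reach(e,c)
round 3: derive reach(j,c) via R1 from reach(j,e), reach(e,c)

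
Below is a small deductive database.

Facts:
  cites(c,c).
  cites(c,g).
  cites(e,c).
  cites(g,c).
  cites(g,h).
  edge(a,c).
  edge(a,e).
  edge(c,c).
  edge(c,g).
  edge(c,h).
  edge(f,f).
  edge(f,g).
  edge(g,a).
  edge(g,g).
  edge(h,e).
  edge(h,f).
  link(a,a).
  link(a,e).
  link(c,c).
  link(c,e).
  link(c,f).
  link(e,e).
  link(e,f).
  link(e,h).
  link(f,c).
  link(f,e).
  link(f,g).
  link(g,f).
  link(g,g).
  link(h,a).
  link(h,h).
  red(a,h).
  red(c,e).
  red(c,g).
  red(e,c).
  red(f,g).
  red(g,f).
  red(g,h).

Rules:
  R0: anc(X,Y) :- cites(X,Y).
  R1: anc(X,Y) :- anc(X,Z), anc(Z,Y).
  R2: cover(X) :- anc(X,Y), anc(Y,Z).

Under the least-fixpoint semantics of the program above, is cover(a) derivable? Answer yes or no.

no

round 1: derive anc(c,c) via R0 from cites(c,c)
round 1: derive anc(c,g) via R0 from cites(c,g)
round 1: derive anc(e,c) via R0 from cites(e,c)
round 1: derive anc(g,c) via R0 from cites(g,c)
round 1: derive anc(g,h) via R0 from cites(g,h)
round 2: derive anc(c,h) via R1 from anc(c,g), anc(g,h)
round 2: derive anc(e,g) via R1 from anc(e,c), anc(c,g)
round 2: derive anc(g,g) via R1 from anc(g,c), anc(c,g)
round 2: derive cover(c) via R2 from anc(c,c), anc(c,c)
round 2: derive cover(e) via R2 from anc(e,c), anc(c,c)
round 2: derive cover(g) via R2 from anc(g,c), anc(c,c)
round 3: derive anc(e,h) via R1 from anc(e,c), anc(c,h)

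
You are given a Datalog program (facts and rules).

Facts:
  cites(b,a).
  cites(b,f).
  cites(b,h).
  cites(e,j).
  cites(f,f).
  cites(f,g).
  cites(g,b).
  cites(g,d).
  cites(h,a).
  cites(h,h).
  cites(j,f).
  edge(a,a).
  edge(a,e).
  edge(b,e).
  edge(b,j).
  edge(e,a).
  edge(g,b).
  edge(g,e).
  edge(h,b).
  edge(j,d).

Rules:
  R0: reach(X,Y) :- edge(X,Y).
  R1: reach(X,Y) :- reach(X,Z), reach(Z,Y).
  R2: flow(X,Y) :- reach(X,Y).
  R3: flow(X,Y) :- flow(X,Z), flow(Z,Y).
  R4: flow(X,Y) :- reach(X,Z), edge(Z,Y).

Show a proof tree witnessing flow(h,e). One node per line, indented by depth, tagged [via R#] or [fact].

flow(h,e)  [via R4]
  reach(h,b)  [via R0]
    edge(h,b)  [fact]
  edge(b,e)  [fact]

round 1: derive reach(a,a) via R0 from edge(a,a)
round 1: derive reach(a,e) via R0 from edge(a,e)
round 1: derive reach(b,e) via R0 from edge(b,e)
round 1: derive reach(b,j) via R0 from edge(b,j)
round 1: derive reach(e,a) via R0 from edge(e,a)
round 1: derive reach(g,b) via R0 from edge(g,b)
round 1: derive reach(g,e) via R0 from edge(g,e)
round 1: derive reach(h,b) via R0 from edge(h,b)
round 1: derive reach(j,d) via R0 from edge(j,d)
round 2: derive reach(b,a) via R1 from reach(b,e), reach(e,a)
round 2: derive reach(b,d) via R1 from reach(b,j), reach(j,d)
round 2: derive reach(e,e) via R1 from reach(e,a), reach(a,e)
round 2: derive reach(g,a) via R1 from reach(g,e), reach(e,a)
round 2: derive reach(g,j) via R1 from reach(g,b), reach(b,j)
round 2: derive reach(h,e) via R1 from reach(h,b), reach(b,e)
round 2: derive reach(h,j) via R1 from reach(h,b), reach(b,j)
round 2: derive flow(a,a) via R2 from reach(a,a)
round 2: derive flow(a,e) via R2 from reach(a,e)
round 2: derive flow(b,e) via R2 from reach(b,e)
round 2: derive flow(b,j) via R2 from reach(b,j)
round 2: derive flow(e,a) via R2 from reach(e,a)
round 2: derive flow(g,b) via R2 from reach(g,b)
round 2: derive flow(g,e) via R2 from reach(g,e)
round 2: derive flow(h,b) via R2 from reach(h,b)
round 2: derive flow(j,d) via R2 from reach(j,d)
round 2: derive flow(b,a) via R4 from reach(b,e), edge(e,a)
round 2: derive flow(b,d) via R4 from reach(b,j), edge(j,d)
round 2: derive flow(e,e) via R4 from reach(e,a), edge(a,e)
round 2: derive flow(g,a) via R4 from reach(g,e), edge(e,a)
round 2: derive flow(g,j) via R4 from reach(g,b), edge(b,j)
round 2: derive flow(h,e) via R4 from reach(h,b), edge(b,e)
round 2: derive flow(h,j) via R4 from reach(h,b), edge(b,j)
round 3: derive reach(g,d) via R1 from reach(g,b), reach(b,d)
round 3: derive reach(h,a) via R1 from reach(h,b), reach(b,a)
round 3: derive reach(h,d) via R1 from reach(h,b), reach(b,d)
round 3: derive flow(g,d) via R3 from flow(g,b), flow(b,d)
round 3: derive flow(h,a) via R3 from flow(h,b), flow(b,a)
round 3: derive flow(h,d) via R3 from flow(h,b), flow(b,d)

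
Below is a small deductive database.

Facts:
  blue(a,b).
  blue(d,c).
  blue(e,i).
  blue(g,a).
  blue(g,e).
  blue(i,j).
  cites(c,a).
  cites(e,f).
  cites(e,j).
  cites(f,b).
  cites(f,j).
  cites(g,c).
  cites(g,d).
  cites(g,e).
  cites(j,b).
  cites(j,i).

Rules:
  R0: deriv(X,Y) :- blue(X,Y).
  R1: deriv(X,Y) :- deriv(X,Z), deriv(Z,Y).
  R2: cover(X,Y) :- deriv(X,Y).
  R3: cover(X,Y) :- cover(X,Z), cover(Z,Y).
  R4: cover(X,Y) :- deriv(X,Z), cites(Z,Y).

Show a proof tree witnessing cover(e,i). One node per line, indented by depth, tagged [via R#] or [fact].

cover(e,i)  [via R2]
  deriv(e,i)  [via R0]
    blue(e,i)  [fact]

round 1: derive deriv(a,b) via R0 from blue(a,b)
round 1: derive deriv(d,c) via R0 from blue(d,c)
round 1: derive deriv(e,i) via R0 from blue(e,i)
round 1: derive deriv(g,a) via R0 from blue(g,a)
round 1: derive deriv(g,e) via R0 from blue(g,e)
round 1: derive deriv(i,j) via R0 from blue(i,j)
round 2: derive deriv(e,j) via R1 from deriv(e,i), deriv(i,j)
round 2: derive deriv(g,b) via R1 from deriv(g,a), deriv(a,b)
round 2: derive deriv(g,i) via R1 from deriv(g,e), deriv(e,i)
round 2: derive cover(a,b) via R2 from deriv(a,b)
round 2: derive cover(d,c) via R2 from deriv(d,c)
round 2: derive cover(e,i) via R2 from deriv(e,i)
round 2: derive cover(g,a) via R2 from deriv(g,a)
round 2: derive cover(g,e) via R2 from deriv(g,e)
round 2: derive cover(i,j) via R2 from deriv(i,j)
round 2: derive cover(d,a) via R4 from deriv(d,c), cites(c,a)
round 2: derive cover(g,f) via R4 from deriv(g,e), cites(e,f)
round 2: derive cover(g,j) via R4 from deriv(g,e), cites(e,j)
round 2: derive cover(i,b) via R4 from deriv(i,j), cites(j,b)
round 2: derive cover(i,i) via R4 from deriv(i,j), cites(j,i)
round 3: derive deriv(g,j) via R1 from deriv(g,e), deriv(e,j)
round 3: derive cover(e,j) via R2 from deriv(e,j)
round 3: derive cover(g,b) via R2 from deriv(g,b)
round 3: derive cover(g,i) via R2 from deriv(g,i)
round 3: derive cover(d,b) via R3 from cover(d,a), cover(a,b)
round 3: derive cover(e,b) via R3 from cover(e,i), cover(i,b)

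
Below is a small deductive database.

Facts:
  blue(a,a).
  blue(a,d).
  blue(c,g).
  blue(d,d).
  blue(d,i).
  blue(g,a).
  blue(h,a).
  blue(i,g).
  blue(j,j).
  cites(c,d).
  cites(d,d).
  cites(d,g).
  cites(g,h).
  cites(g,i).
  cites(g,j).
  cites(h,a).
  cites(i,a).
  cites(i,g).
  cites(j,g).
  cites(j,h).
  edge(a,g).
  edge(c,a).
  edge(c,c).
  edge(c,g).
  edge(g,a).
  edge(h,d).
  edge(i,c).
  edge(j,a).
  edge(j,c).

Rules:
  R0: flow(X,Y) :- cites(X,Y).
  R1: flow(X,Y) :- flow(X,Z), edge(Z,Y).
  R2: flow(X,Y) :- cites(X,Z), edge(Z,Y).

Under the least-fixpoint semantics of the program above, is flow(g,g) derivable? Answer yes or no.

round 1: derive flow(c,d) via R0 from cites(c,d)
round 1: derive flow(d,d) via R0 from cites(d,d)
round 1: derive flow(d,g) via R0 from cites(d,g)
round 1: derive flow(g,h) via R0 from cites(g,h)
round 1: derive flow(g,i) via R0 from cites(g,i)
round 1: derive flow(g,j) via R0 from cites(g,j)
round 1: derive flow(h,a) via R0 from cites(h,a)
round 1: derive flow(i,a) via R0 from cites(i,a)
round 1: derive flow(i,g) via R0 from cites(i,g)
round 1: derive flow(j,g) via R0 from cites(j,g)
round 1: derive flow(j,h) via R0 from cites(j,h)
round 1: derive flow(d,a) via R2 from cites(d,g), edge(g,a)
round 1: derive flow(g,a) via R2 from cites(g,j), edge(j,a)
round 1: derive flow(g,c) via R2 from cites(g,i), edge(i,c)
round 1: derive flow(g,d) via R2 from cites(g,h), edge(h,d)
round 1: derive flow(h,g) via R2 from cites(h,a), edge(a,g)
round 1: derive flow(j,a) via R2 from cites(j,g), edge(g,a)
round 1: derive flow(j,d) via R2 from cites(j,h), edge(h,d)
round 2: derive flow(g,g) via R1 from flow(g,a), edge(a,g)

yes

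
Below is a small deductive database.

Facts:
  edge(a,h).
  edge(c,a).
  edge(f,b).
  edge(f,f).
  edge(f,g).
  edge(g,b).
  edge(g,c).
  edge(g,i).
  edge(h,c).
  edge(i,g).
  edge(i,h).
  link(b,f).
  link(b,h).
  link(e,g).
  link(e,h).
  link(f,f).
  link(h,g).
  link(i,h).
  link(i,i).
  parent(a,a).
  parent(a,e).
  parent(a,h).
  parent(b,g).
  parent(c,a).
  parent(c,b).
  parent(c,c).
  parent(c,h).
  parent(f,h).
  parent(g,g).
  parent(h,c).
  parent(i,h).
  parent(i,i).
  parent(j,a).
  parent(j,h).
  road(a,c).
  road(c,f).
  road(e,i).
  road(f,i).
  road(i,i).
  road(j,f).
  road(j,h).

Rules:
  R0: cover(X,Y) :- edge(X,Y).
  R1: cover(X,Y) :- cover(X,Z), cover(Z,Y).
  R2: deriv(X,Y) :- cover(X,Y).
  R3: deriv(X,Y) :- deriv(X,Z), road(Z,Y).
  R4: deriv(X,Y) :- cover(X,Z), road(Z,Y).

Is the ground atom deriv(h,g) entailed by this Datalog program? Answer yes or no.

round 1: derive cover(a,h) via R0 from edge(a,h)
round 1: derive cover(c,a) via R0 from edge(c,a)
round 1: derive cover(f,b) via R0 from edge(f,b)
round 1: derive cover(f,f) via R0 from edge(f,f)
round 1: derive cover(f,g) via R0 from edge(f,g)
round 1: derive cover(g,b) via R0 from edge(g,b)
round 1: derive cover(g,c) via R0 from edge(g,c)
round 1: derive cover(g,i) via R0 from edge(g,i)
round 1: derive cover(h,c) via R0 from edge(h,c)
round 1: derive cover(i,g) via R0 from edge(i,g)
round 1: derive cover(i,h) via R0 from edge(i,h)
round 2: derive cover(a,c) via R1 from cover(a,h), cover(h,c)
round 2: derive cover(c,h) via R1 from cover(c,a), cover(a,h)
round 2: derive cover(f,c) via R1 from cover(f,g), cover(g,c)
round 2: derive cover(f,i) via R1 from cover(f,g), cover(g,i)
round 2: derive cover(g,a) via R1 from cover(g,c), cover(c,a)
round 2: derive cover(g,g) via R1 from cover(g,i), cover(i,g)
round 2: derive cover(g,h) via R1 from cover(g,i), cover(i,h)
round 2: derive cover(h,a) via R1 from cover(h,c), cover(c,a)
round 2: derive cover(i,b) via R1 from cover(i,g), cover(g,b)
round 2: derive cover(i,c) via R1 from cover(i,g), cover(g,c)
round 2: derive cover(i,i) via R1 from cover(i,g), cover(g,i)
round 2: derive deriv(a,h) via R2 from cover(a,h)
round 2: derive deriv(c,a) via R2 from cover(c,a)
round 2: derive deriv(f,b) via R2 from cover(f,b)
round 2: derive deriv(f,f) via R2 from cover(f,f)
round 2: derive deriv(f,g) via R2 from cover(f,g)
round 2: derive deriv(g,b) via R2 from cover(g,b)
round 2: derive deriv(g,c) via R2 from cover(g,c)
round 2: derive deriv(g,i) via R2 from cover(g,i)
round 2: derive deriv(h,c) via R2 from cover(h,c)
round 2: derive deriv(i,g) via R2 from cover(i,g)
round 2: derive deriv(i,h) via R2 from cover(i,h)
round 2: derive deriv(c,c) via R4 from cover(c,a), road(a,c)
round 2: derive deriv(f,i) via R4 from cover(f,f), road(f,i)
round 2: derive deriv(g,f) via R4 from cover(g,c), road(c,f)
round 2: derive deriv(h,f) via R4 from cover(h,c), road(c,f)
round 3: derive cover(a,a) via R1 from cover(a,c), cover(c,a)
round 3: derive cover(c,c) via R1 from cover(c,a), cover(a,c)
round 3: derive cover(f,a) via R1 from cover(f,c), cover(c,a)
round 3: derive cover(f,h) via R1 from cover(f,c), cover(c,h)
round 3: derive cover(h,h) via R1 from cover(h,a), cover(a,h)
round 3: derive cover(i,a) via R1 from cover(i,c), cover(c,a)
round 3: derive deriv(a,c) via R2 from cover(a,c)
round 3: derive deriv(c,h) via R2 from cover(c,h)
round 3: derive deriv(f,c) via R2 from cover(f,c)
round 3: derive deriv(g,a) via R2 from cover(g,a)
round 3: derive deriv(g,g) via R2 from cover(g,g)
round 3: derive deriv(g,h) via R2 from cover(g,h)
round 3: derive deriv(h,a) via R2 from cover(h,a)
round 3: derive deriv(i,b) via R2 from cover(i,b)
round 3: derive deriv(i,c) via R2 from cover(i,c)
round 3: derive deriv(i,i) via R2 from cover(i,i)
round 3: derive deriv(c,f) via R3 from deriv(c,c), road(c,f)
round 3: derive deriv(h,i) via R3 from deriv(h,f), road(f,i)
round 3: derive deriv(a,f) via R4 from cover(a,c), road(c,f)
round 3: derive deriv(i,f) via R4 from cover(i,c), road(c,f)
round 4: derive deriv(a,a) via R2 from cover(a,a)
round 4: derive deriv(f,a) via R2 from cover(f,a)
round 4: derive deriv(f,h) via R2 from cover(f,h)
round 4: derive deriv(h,h) via R2 from cover(h,h)
round 4: derive deriv(i,a) via R2 from cover(i,a)
round 4: derive deriv(a,i) via R3 from deriv(a,f), road(f,i)
round 4: derive deriv(c,i) via R3 from deriv(c,f), road(f,i)

no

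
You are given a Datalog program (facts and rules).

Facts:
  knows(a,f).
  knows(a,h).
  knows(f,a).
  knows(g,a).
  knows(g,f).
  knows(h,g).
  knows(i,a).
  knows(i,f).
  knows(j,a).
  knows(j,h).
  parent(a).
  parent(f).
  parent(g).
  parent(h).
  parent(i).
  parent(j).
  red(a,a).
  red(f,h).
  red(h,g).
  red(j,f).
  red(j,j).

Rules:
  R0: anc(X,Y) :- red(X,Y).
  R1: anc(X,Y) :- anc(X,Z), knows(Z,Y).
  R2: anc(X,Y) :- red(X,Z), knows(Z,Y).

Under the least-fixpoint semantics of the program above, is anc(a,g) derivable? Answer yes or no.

round 1: derive anc(a,a) via R0 from red(a,a)
round 1: derive anc(f,h) via R0 from red(f,h)
round 1: derive anc(h,g) via R0 from red(h,g)
round 1: derive anc(j,f) via R0 from red(j,f)
round 1: derive anc(j,j) via R0 from red(j,j)
round 1: derive anc(a,f) via R2 from red(a,a), knows(a,f)
round 1: derive anc(a,h) via R2 from red(a,a), knows(a,h)
round 1: derive anc(f,g) via R2 from red(f,h), knows(h,g)
round 1: derive anc(h,a) via R2 from red(h,g), knows(g,a)
round 1: derive anc(h,f) via R2 from red(h,g), knows(g,f)
round 1: derive anc(j,a) via R2 from red(j,f), knows(f,a)
round 1: derive anc(j,h) via R2 from red(j,j), knows(j,h)
round 2: derive anc(a,g) via R1 from anc(a,h), knows(h,g)
round 2: derive anc(f,a) via R1 from anc(f,g), knows(g,a)
round 2: derive anc(f,f) via R1 from anc(f,g), knows(g,f)
round 2: derive anc(h,h) via R1 from anc(h,a), knows(a,h)
round 2: derive anc(j,g) via R1 from anc(j,h), knows(h,g)

yes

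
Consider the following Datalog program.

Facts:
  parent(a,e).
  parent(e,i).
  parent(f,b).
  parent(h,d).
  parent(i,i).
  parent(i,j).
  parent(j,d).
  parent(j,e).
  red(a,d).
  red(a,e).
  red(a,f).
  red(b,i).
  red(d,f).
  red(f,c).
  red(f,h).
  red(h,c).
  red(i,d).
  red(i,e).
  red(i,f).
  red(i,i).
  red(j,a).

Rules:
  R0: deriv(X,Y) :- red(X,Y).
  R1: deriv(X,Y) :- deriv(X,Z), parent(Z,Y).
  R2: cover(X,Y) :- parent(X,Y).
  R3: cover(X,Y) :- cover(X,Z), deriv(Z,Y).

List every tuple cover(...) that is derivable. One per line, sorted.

round 1: derive deriv(a,d) via R0 from red(a,d)
round 1: derive deriv(a,e) via R0 from red(a,e)
round 1: derive deriv(a,f) via R0 from red(a,f)
round 1: derive deriv(b,i) via R0 from red(b,i)
round 1: derive deriv(d,f) via R0 from red(d,f)
round 1: derive deriv(f,c) via R0 from red(f,c)
round 1: derive deriv(f,h) via R0 from red(f,h)
round 1: derive deriv(h,c) via R0 from red(h,c)
round 1: derive deriv(i,d) via R0 from red(i,d)
round 1: derive deriv(i,e) via R0 from red(i,e)
round 1: derive deriv(i,f) via R0 from red(i,f)
round 1: derive deriv(i,i) via R0 from red(i,i)
round 1: derive deriv(j,a) via R0 from red(j,a)
round 1: derive cover(a,e) via R2 from parent(a,e)
round 1: derive cover(e,i) via R2 from parent(e,i)
round 1: derive cover(f,b) via R2 from parent(f,b)
round 1: derive cover(h,d) via R2 from parent(h,d)
round 1: derive cover(i,i) via R2 from parent(i,i)
round 1: derive cover(i,j) via R2 from parent(i,j)
round 1: derive cover(j,d) via R2 from parent(j,d)
round 1: derive cover(j,e) via R2 from parent(j,e)
round 2: derive deriv(a,b) via R1 from deriv(a,f), parent(f,b)
round 2: derive deriv(a,i) via R1 from deriv(a,e), parent(e,i)
round 2: derive deriv(b,j) via R1 from deriv(b,i), parent(i,j)
round 2: derive deriv(d,b) via R1 from deriv(d,f), parent(f,b)
round 2: derive deriv(f,d) via R1 from deriv(f,h), parent(h,d)
round 2: derive deriv(i,b) via R1 from deriv(i,f), parent(f,b)
round 2: derive deriv(i,j) via R1 from deriv(i,i), parent(i,j)
round 2: derive deriv(j,e) via R1 from deriv(j,a), parent(a,e)
round 2: derive cover(e,d) via R3 from cover(e,i), deriv(i,d)
round 2: derive cover(e,e) via R3 from cover(e,i), deriv(i,e)
round 2: derive cover(e,f) via R3 from cover(e,i), deriv(i,f)
round 2: derive cover(f,i) via R3 from cover(f,b), deriv(b,i)
round 2: derive cover(h,f) via R3 from cover(h,d), deriv(d,f)
round 2: derive cover(i,a) via R3 from cover(i,j), deriv(j,a)
round 2: derive cover(i,d) via R3 from cover(i,i), deriv(i,d)
round 2: derive cover(i,e) via R3 from cover(i,i), deriv(i,e)
round 2: derive cover(i,f) via R3 from cover(i,i), deriv(i,f)
round 2: derive cover(j,f) via R3 from cover(j,d), deriv(d,f)
round 3: derive deriv(a,j) via R1 from deriv(a,i), parent(i,j)
round 3: derive deriv(b,d) via R1 from deriv(b,j), parent(j,d)
round 3: derive deriv(b,e) via R1 from deriv(b,j), parent(j,e)
round 3: derive deriv(j,i) via R1 from deriv(j,e), parent(e,i)
round 3: derive cover(e,b) via R3 from cover(e,d), deriv(d,b)
round 3: derive cover(e,c) via R3 from cover(e,f), deriv(f,c)
round 3: derive cover(e,h) via R3 from cover(e,f), deriv(f,h)
round 3: derive cover(e,j) via R3 from cover(e,i), deriv(i,j)
round 3: derive cover(f,d) via R3 from cover(f,i), deriv(i,d)
round 3: derive cover(f,e) via R3 from cover(f,i), deriv(i,e)
round 3: derive cover(f,f) via R3 from cover(f,i), deriv(i,f)
round 3: derive cover(f,j) via R3 from cover(f,b), deriv(b,j)
round 3: derive cover(h,b) via R3 from cover(h,d), deriv(d,b)
round 3: derive cover(h,c) via R3 from cover(h,f), deriv(f,c)
round 3: derive cover(h,h) via R3 from cover(h,f), deriv(f,h)
round 3: derive cover(i,b) via R3 from cover(i,a), deriv(a,b)
round 3: derive cover(i,c) via R3 from cover(i,f), deriv(f,c)
round 3: derive cover(i,h) via R3 from cover(i,f), deriv(f,h)
round 3: derive cover(j,b) via R3 from cover(j,d), deriv(d,b)
round 3: derive cover(j,c) via R3 from cover(j,f), deriv(f,c)
round 3: derive cover(j,h) via R3 from cover(j,f), deriv(f,h)
round 4: derive deriv(j,j) via R1 from deriv(j,i), parent(i,j)
round 4: derive cover(e,a) via R3 from cover(e,j), deriv(j,a)
round 4: derive cover(f,a) via R3 from cover(f,j), deriv(j,a)
round 4: derive cover(f,c) via R3 from cover(f,f), deriv(f,c)
round 4: derive cover(f,h) via R3 from cover(f,f), deriv(f,h)
round 4: derive cover(h,e) via R3 from cover(h,b), deriv(b,e)
round 4: derive cover(h,i) via R3 from cover(h,b), deriv(b,i)
round 4: derive cover(h,j) via R3 from cover(h,b), deriv(b,j)
round 4: derive cover(j,i) via R3 from cover(j,b), deriv(b,i)
round 4: derive cover(j,j) via R3 from cover(j,b), deriv(b,j)
round 5: derive deriv(j,d) via R1 from deriv(j,j), parent(j,d)
round 5: derive cover(h,a) via R3 from cover(h,j), deriv(j,a)
round 5: derive cover(j,a) via R3 from cover(j,j), deriv(j,a)

cover(a,e)
cover(e,a)
cover(e,b)
cover(e,c)
cover(e,d)
cover(e,e)
cover(e,f)
cover(e,h)
cover(e,i)
cover(e,j)
cover(f,a)
cover(f,b)
cover(f,c)
cover(f,d)
cover(f,e)
cover(f,f)
cover(f,h)
cover(f,i)
cover(f,j)
cover(h,a)
cover(h,b)
cover(h,c)
cover(h,d)
cover(h,e)
cover(h,f)
cover(h,h)
cover(h,i)
cover(h,j)
cover(i,a)
cover(i,b)
cover(i,c)
cover(i,d)
cover(i,e)
cover(i,f)
cover(i,h)
cover(i,i)
cover(i,j)
cover(j,a)
cover(j,b)
cover(j,c)
cover(j,d)
cover(j,e)
cover(j,f)
cover(j,h)
cover(j,i)
cover(j,j)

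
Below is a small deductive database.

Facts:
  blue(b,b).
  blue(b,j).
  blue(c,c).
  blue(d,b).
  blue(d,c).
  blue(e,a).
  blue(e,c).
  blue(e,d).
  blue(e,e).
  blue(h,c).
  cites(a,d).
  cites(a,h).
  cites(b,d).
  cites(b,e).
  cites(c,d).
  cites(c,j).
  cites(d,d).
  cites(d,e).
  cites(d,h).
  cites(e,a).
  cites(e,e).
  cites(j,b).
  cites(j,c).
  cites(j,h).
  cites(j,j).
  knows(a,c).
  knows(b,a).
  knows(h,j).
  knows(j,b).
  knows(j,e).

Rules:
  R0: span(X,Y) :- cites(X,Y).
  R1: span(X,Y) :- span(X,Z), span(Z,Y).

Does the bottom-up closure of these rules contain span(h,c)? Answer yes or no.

no

round 1: derive span(a,d) via R0 from cites(a,d)
round 1: derive span(a,h) via R0 from cites(a,h)
round 1: derive span(b,d) via R0 from cites(b,d)
round 1: derive span(b,e) via R0 from cites(b,e)
round 1: derive span(c,d) via R0 from cites(c,d)
round 1: derive span(c,j) via R0 from cites(c,j)
round 1: derive span(d,d) via R0 from cites(d,d)
round 1: derive span(d,e) via R0 from cites(d,e)
round 1: derive span(d,h) via R0 from cites(d,h)
round 1: derive span(e,a) via R0 from cites(e,a)
round 1: derive span(e,e) via R0 from cites(e,e)
round 1: derive span(j,b) via R0 from cites(j,b)
round 1: derive span(j,c) via R0 from cites(j,c)
round 1: derive span(j,h) via R0 from cites(j,h)
round 1: derive span(j,j) via R0 from cites(j,j)
round 2: derive span(a,e) via R1 from span(a,d), span(d,e)
round 2: derive span(b,a) via R1 from span(b,e), span(e,a)
round 2: derive span(b,h) via R1 from span(b,d), span(d,h)
round 2: derive span(c,b) via R1 from span(c,j), span(j,b)
round 2: derive span(c,c) via R1 from span(c,j), span(j,c)
round 2: derive span(c,e) via R1 from span(c,d), span(d,e)
round 2: derive span(c,h) via R1 from span(c,d), span(d,h)
round 2: derive span(d,a) via R1 from span(d,e), span(e,a)
round 2: derive span(e,d) via R1 from span(e,a), span(a,d)
round 2: derive span(e,h) via R1 from span(e,a), span(a,h)
round 2: derive span(j,d) via R1 from span(j,b), span(b,d)
round 2: derive span(j,e) via R1 from span(j,b), span(b,e)
round 3: derive span(a,a) via R1 from span(a,d), span(d,a)
round 3: derive span(c,a) via R1 from span(c,b), span(b,a)
round 3: derive span(j,a) via R1 from span(j,b), span(b,a)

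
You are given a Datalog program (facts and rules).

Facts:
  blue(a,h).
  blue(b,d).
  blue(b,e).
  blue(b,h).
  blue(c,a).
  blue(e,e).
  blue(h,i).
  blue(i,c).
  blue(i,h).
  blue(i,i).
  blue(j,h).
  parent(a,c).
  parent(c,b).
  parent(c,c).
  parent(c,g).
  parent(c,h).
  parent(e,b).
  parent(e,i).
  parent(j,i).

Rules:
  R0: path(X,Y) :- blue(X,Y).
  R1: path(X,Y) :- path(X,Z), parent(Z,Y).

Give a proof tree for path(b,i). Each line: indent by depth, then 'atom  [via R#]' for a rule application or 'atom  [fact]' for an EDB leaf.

round 1: derive path(a,h) via R0 from blue(a,h)
round 1: derive path(b,d) via R0 from blue(b,d)
round 1: derive path(b,e) via R0 from blue(b,e)
round 1: derive path(b,h) via R0 from blue(b,h)
round 1: derive path(c,a) via R0 from blue(c,a)
round 1: derive path(e,e) via R0 from blue(e,e)
round 1: derive path(h,i) via R0 from blue(h,i)
round 1: derive path(i,c) via R0 from blue(i,c)
round 1: derive path(i,h) via R0 from blue(i,h)
round 1: derive path(i,i) via R0 from blue(i,i)
round 1: derive path(j,h) via R0 from blue(j,h)
round 2: derive path(b,b) via R1 from path(b,e), parent(e,b)
round 2: derive path(b,i) via R1 from path(b,e), parent(e,i)
round 2: derive path(c,c) via R1 from path(c,a), parent(a,c)
round 2: derive path(e,b) via R1 from path(e,e), parent(e,b)
round 2: derive path(e,i) via R1 from path(e,e), parent(e,i)
round 2: derive path(i,b) via R1 from path(i,c), parent(c,b)
round 2: derive path(i,g) via R1 from path(i,c), parent(c,g)
round 3: derive path(c,b) via R1 from path(c,c), parent(c,b)
round 3: derive path(c,g) via R1 from path(c,c), parent(c,g)
round 3: derive path(c,h) via R1 from path(c,c), parent(c,h)

path(b,i)  [via R1]
  path(b,e)  [via R0]
    blue(b,e)  [fact]
  parent(e,i)  [fact]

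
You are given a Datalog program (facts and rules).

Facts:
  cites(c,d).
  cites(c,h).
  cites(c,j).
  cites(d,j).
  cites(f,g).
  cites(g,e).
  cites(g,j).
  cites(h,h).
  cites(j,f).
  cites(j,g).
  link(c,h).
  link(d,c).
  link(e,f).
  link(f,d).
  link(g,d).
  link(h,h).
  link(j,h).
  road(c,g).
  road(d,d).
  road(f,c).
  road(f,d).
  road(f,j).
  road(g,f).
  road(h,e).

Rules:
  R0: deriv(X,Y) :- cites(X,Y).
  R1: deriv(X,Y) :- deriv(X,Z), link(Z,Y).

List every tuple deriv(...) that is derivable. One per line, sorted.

round 1: derive deriv(c,d) via R0 from cites(c,d)
round 1: derive deriv(c,h) via R0 from cites(c,h)
round 1: derive deriv(c,j) via R0 from cites(c,j)
round 1: derive deriv(d,j) via R0 from cites(d,j)
round 1: derive deriv(f,g) via R0 from cites(f,g)
round 1: derive deriv(g,e) via R0 from cites(g,e)
round 1: derive deriv(g,j) via R0 from cites(g,j)
round 1: derive deriv(h,h) via R0 from cites(h,h)
round 1: derive deriv(j,f) via R0 from cites(j,f)
round 1: derive deriv(j,g) via R0 from cites(j,g)
round 2: derive deriv(c,c) via R1 from deriv(c,d), link(d,c)
round 2: derive deriv(d,h) via R1 from deriv(d,j), link(j,h)
round 2: derive deriv(f,d) via R1 from deriv(f,g), link(g,d)
round 2: derive deriv(g,f) via R1 from deriv(g,e), link(e,f)
round 2: derive deriv(g,h) via R1 from deriv(g,j), link(j,h)
round 2: derive deriv(j,d) via R1 from deriv(j,f), link(f,d)
round 3: derive deriv(f,c) via R1 from deriv(f,d), link(d,c)
round 3: derive deriv(g,d) via R1 from deriv(g,f), link(f,d)
round 3: derive deriv(j,c) via R1 from deriv(j,d), link(d,c)
round 4: derive deriv(f,h) via R1 from deriv(f,c), link(c,h)
round 4: derive deriv(g,c) via R1 from deriv(g,d), link(d,c)
round 4: derive deriv(j,h) via R1 from deriv(j,c), link(c,h)

deriv(c,c)
deriv(c,d)
deriv(c,h)
deriv(c,j)
deriv(d,h)
deriv(d,j)
deriv(f,c)
deriv(f,d)
deriv(f,g)
deriv(f,h)
deriv(g,c)
deriv(g,d)
deriv(g,e)
deriv(g,f)
deriv(g,h)
deriv(g,j)
deriv(h,h)
deriv(j,c)
deriv(j,d)
deriv(j,f)
deriv(j,g)
deriv(j,h)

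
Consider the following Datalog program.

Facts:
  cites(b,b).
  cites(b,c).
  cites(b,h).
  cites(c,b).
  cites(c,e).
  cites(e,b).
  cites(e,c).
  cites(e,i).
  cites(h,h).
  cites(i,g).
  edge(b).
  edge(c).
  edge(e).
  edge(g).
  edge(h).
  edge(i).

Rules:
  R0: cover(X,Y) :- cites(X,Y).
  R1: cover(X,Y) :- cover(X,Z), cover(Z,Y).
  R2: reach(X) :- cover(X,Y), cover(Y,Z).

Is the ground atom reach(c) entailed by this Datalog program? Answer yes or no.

yes

round 1: derive cover(b,b) via R0 from cites(b,b)
round 1: derive cover(b,c) via R0 from cites(b,c)
round 1: derive cover(b,h) via R0 from cites(b,h)
round 1: derive cover(c,b) via R0 from cites(c,b)
round 1: derive cover(c,e) via R0 from cites(c,e)
round 1: derive cover(e,b) via R0 from cites(e,b)
round 1: derive cover(e,c) via R0 from cites(e,c)
round 1: derive cover(e,i) via R0 from cites(e,i)
round 1: derive cover(h,h) via R0 from cites(h,h)
round 1: derive cover(i,g) via R0 from cites(i,g)
round 2: derive cover(b,e) via R1 from cover(b,c), cover(c,e)
round 2: derive cover(c,c) via R1 from cover(c,b), cover(b,c)
round 2: derive cover(c,h) via R1 from cover(c,b), cover(b,h)
round 2: derive cover(c,i) via R1 from cover(c,e), cover(e,i)
round 2: derive cover(e,e) via R1 from cover(e,c), cover(c,e)
round 2: derive cover(e,g) via R1 from cover(e,i), cover(i,g)
round 2: derive cover(e,h) via R1 from cover(e,b), cover(b,h)
round 2: derive reach(b) via R2 from cover(b,b), cover(b,b)
round 2: derive reach(c) via R2 from cover(c,b), cover(b,b)
round 2: derive reach(e) via R2 from cover(e,b), cover(b,b)
round 2: derive reach(h) via R2 from cover(h,h), cover(h,h)
round 3: derive cover(b,g) via R1 from cover(b,e), cover(e,g)
round 3: derive cover(b,i) via R1 from cover(b,c), cover(c,i)
round 3: derive cover(c,g) via R1 from cover(c,e), cover(e,g)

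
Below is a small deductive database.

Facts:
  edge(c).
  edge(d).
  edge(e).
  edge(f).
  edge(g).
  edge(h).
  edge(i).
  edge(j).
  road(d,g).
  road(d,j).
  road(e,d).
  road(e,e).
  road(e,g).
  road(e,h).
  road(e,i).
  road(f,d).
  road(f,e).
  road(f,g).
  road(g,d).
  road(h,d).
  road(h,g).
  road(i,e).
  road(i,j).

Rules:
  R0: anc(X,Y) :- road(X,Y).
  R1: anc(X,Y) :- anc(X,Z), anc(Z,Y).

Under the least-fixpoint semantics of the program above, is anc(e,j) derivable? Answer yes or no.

round 1: derive anc(d,g) via R0 from road(d,g)
round 1: derive anc(d,j) via R0 from road(d,j)
round 1: derive anc(e,d) via R0 from road(e,d)
round 1: derive anc(e,e) via R0 from road(e,e)
round 1: derive anc(e,g) via R0 from road(e,g)
round 1: derive anc(e,h) via R0 from road(e,h)
round 1: derive anc(e,i) via R0 from road(e,i)
round 1: derive anc(f,d) via R0 from road(f,d)
round 1: derive anc(f,e) via R0 from road(f,e)
round 1: derive anc(f,g) via R0 from road(f,g)
round 1: derive anc(g,d) via R0 from road(g,d)
round 1: derive anc(h,d) via R0 from road(h,d)
round 1: derive anc(h,g) via R0 from road(h,g)
round 1: derive anc(i,e) via R0 from road(i,e)
round 1: derive anc(i,j) via R0 from road(i,j)
round 2: derive anc(d,d) via R1 from anc(d,g), anc(g,d)
round 2: derive anc(e,j) via R1 from anc(e,d), anc(d,j)
round 2: derive anc(f,h) via R1 from anc(f,e), anc(e,h)
round 2: derive anc(f,i) via R1 from anc(f,e), anc(e,i)
round 2: derive anc(f,j) via R1 from anc(f,d), anc(d,j)
round 2: derive anc(g,g) via R1 from anc(g,d), anc(d,g)
round 2: derive anc(g,j) via R1 from anc(g,d), anc(d,j)
round 2: derive anc(h,j) via R1 from anc(h,d), anc(d,j)
round 2: derive anc(i,d) via R1 from anc(i,e), anc(e,d)
round 2: derive anc(i,g) via R1 from anc(i,e), anc(e,g)
round 2: derive anc(i,h) via R1 from anc(i,e), anc(e,h)
round 2: derive anc(i,i) via R1 from anc(i,e), anc(e,i)

yes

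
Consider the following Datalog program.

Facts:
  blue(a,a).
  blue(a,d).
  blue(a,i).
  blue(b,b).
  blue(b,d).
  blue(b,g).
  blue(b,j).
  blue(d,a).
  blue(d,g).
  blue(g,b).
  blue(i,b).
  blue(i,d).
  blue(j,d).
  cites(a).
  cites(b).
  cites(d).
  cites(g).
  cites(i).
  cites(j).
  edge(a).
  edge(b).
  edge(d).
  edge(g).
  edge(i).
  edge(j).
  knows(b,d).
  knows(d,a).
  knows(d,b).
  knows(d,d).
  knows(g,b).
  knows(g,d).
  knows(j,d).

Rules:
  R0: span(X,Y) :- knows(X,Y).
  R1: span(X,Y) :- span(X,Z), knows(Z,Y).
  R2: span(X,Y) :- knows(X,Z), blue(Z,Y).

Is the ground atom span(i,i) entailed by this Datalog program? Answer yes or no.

round 1: derive span(b,d) via R0 from knows(b,d)
round 1: derive span(d,a) via R0 from knows(d,a)
round 1: derive span(d,b) via R0 from knows(d,b)
round 1: derive span(d,d) via R0 from knows(d,d)
round 1: derive span(g,b) via R0 from knows(g,b)
round 1: derive span(g,d) via R0 from knows(g,d)
round 1: derive span(j,d) via R0 from knows(j,d)
round 1: derive span(b,a) via R2 from knows(b,d), blue(d,a)
round 1: derive span(b,g) via R2 from knows(b,d), blue(d,g)
round 1: derive span(d,g) via R2 from knows(d,b), blue(b,g)
round 1: derive span(d,i) via R2 from knows(d,a), blue(a,i)
round 1: derive span(d,j) via R2 from knows(d,b), blue(b,j)
round 1: derive span(g,a) via R2 from knows(g,d), blue(d,a)
round 1: derive span(g,g) via R2 from knows(g,b), blue(b,g)
round 1: derive span(g,j) via R2 from knows(g,b), blue(b,j)
round 1: derive span(j,a) via R2 from knows(j,d), blue(d,a)
round 1: derive span(j,g) via R2 from knows(j,d), blue(d,g)
round 2: derive span(b,b) via R1 from span(b,d), knows(d,b)
round 2: derive span(j,b) via R1 from span(j,d), knows(d,b)

no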